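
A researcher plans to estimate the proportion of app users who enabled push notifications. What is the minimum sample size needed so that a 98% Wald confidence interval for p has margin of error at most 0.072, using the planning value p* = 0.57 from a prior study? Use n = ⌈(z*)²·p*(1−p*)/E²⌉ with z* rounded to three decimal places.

For 98% confidence, z* = 2.326.
p*(1−p*) = 0.2451.
Required n before rounding: 5.410276 × 0.2451 / 0.072² = 255.798.
Rounding up, n = 256.

n = 256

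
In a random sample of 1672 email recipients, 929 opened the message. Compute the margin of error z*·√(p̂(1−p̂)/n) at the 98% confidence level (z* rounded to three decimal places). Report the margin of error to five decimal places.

p̂ = 929/1672 = 0.55562.
SE = √(p̂(1−p̂)/n) = √(0.246906/1672) = 0.012152.
The 98% critical value is z* = 2.326.
ME = 2.326·0.012152 = 0.02827.

ME = 0.02827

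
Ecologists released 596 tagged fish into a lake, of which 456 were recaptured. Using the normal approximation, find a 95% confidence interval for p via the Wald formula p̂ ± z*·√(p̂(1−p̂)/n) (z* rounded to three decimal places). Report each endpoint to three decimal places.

The sample proportion is 456/596 = 0.76510.
Standard error of p̂: √(0.179722/596) = √0.000301546 = 0.017365.
z* = 1.960 at the 95% level.
Margin of error: 1.960 × 0.017365 = 0.03404.
Interval: 0.76510 ± 0.03404 → (0.731, 0.799).

(0.731, 0.799)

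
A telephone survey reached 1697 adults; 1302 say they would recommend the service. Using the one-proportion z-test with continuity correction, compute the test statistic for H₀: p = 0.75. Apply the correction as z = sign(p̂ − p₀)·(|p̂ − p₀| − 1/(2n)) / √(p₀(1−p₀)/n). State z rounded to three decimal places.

p̂ = 1302/1697 = 0.76724. p̂ − p₀ = 0.017236.
1/(2n) = 0.000295.
Corrected numerator: |0.017236| − 0.000295 = 0.016941.
Null standard error: √(0.75·0.25/1697) = √0.000110489 = 0.010511.
z = (+)0.016941/0.010511 = 1.612.

z = 1.612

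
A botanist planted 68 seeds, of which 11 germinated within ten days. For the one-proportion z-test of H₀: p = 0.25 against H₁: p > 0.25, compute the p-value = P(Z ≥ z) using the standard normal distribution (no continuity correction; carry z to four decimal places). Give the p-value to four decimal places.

p-value = 0.9536

Sample proportion p̂ = 11/68 = 0.16176.
Under H₀, SE = √(p₀(1−p₀)/n) = √(0.25·0.75/68) = √0.002757353 = 0.052511.
z = (p̂ − p₀)/SE = (11/68 − 0.25)/0.052511 ≈ -1.6803.
p-value = P(Z ≥ z) with z = -1.6803 → 0.9536.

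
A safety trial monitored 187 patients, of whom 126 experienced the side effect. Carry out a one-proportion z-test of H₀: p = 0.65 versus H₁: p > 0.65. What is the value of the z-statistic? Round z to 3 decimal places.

z = 0.682

With x = 126 successes in n = 187, p̂ = 0.67380.
SE₀ = √(0.65·0.35/187) = 0.034879.
Test statistic: z = 0.02380/0.034879 = 0.682.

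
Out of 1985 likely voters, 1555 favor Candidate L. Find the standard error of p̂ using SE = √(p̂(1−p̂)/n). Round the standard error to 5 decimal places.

SE = 0.00925

With x = 1555 successes in n = 1985, p̂ = 0.78338.
p̂(1−p̂) = 0.78338·0.21662 = 0.169696.
Dividing by n and taking the root: √0.000085489 = 0.00925.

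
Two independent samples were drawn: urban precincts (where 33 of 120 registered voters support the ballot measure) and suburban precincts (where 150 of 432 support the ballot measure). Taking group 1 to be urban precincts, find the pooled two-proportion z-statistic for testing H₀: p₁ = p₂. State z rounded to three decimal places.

z = -1.487

Sample proportions: p̂₁ = 33/120 = 0.27500 and p̂₂ = 150/432 = 0.34722.
Pooling: p̂ = 183/552 = 0.33152.
Pooled SE = √[0.2216151·0.01064815] ≈ 0.048578.
z = (p̂₁ − p̂₂)/SE = (0.27500 − 0.34722)/0.048578 = -0.07222/0.048578 = -1.487.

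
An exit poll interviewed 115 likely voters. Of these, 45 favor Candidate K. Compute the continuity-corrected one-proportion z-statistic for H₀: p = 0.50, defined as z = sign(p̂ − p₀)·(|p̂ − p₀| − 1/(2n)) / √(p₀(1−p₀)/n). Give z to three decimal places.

With x = 45 successes in n = 115, p̂ = 0.39130. p̂ − p₀ = -0.108696.
1/(2n) = 0.004348.
Corrected numerator: |-0.108696| − 0.004348 = 0.104348.
SE₀ = √(0.50·0.50/115) = 0.046625.
z = (−)0.104348/0.046625 = -2.238.

z = -2.238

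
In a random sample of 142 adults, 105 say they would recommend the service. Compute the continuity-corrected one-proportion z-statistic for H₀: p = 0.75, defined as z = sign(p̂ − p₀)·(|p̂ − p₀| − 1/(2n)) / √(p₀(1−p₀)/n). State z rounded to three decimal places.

z = -0.194

With x = 105 successes in n = 142, p̂ = 0.73944. p̂ − p₀ = -0.010563.
1/(2n) = 0.003521.
Corrected numerator: |-0.010563| − 0.003521 = 0.007042.
SE₀ = √(0.75·0.25/142) = 0.036338.
z = −0.007042/0.036338 = -0.194.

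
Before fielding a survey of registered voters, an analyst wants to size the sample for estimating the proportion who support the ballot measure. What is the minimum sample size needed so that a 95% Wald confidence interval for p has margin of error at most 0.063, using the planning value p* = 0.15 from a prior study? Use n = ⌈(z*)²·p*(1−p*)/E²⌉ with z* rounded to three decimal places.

n = 124

z* = 1.960 at the 95% level.
p*(1−p*) = 0.1275.
(z*)²·p*(1−p*)/E² = 3.841600·0.1275/0.003969 = 123.407.
Rounding up, n = 124.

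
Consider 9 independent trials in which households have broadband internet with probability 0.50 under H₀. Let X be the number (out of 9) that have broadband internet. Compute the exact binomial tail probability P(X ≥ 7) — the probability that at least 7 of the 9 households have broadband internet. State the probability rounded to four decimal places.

P = 0.0898

X ~ Binomial(n=9, p=0.50).
P(X ≥ 7) = C(9,7)·0.50^7·0.50^2 + C(9,8)·0.50^8·0.50^1 + C(9,9)·0.50^9·0.50^0.
= 0.070312 + 0.017578 + 0.001953 = 0.0898.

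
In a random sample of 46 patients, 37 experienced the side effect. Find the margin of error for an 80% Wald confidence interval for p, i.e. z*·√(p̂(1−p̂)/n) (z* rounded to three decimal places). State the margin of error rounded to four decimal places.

ME = 0.0750

The sample proportion is 37/46 = 0.80435.
Standard error of p̂: √(0.157372/46) = √0.003421139 = 0.058491.
z* = 1.282 at the 80% level.
So ME = 0.0750.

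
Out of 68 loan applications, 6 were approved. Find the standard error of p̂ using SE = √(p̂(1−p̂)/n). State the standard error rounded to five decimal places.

With x = 6 successes in n = 68, p̂ = 0.08824.
p̂(1−p̂) = 0.080454.
SE = √(0.080454/68) = 0.03440.

SE = 0.03440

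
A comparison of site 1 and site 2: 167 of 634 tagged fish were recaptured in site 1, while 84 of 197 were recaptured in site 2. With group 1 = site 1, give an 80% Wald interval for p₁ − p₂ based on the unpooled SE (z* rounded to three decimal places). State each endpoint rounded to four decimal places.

(-0.2134, -0.1126)

p̂₁ = 167/634 = 0.26341, p̂₂ = 84/197 = 0.42640; p̂₁ − p̂₂ = -0.16299.
SE = √(0.000306031 + 0.001241535) = √0.001547566 = 0.039339.
The 80% critical value is z* = 1.282. Margin = 1.282·0.039339 = 0.05043.
CI: -0.16299 ± 0.05043 = (-0.2134, -0.1126).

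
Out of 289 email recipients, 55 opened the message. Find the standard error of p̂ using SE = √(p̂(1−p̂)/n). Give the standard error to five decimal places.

With x = 55 successes in n = 289, p̂ = 0.19031.
p̂(1−p̂) = 0.154092.
Dividing by n and taking the root: √0.000533190 = 0.02309.

SE = 0.02309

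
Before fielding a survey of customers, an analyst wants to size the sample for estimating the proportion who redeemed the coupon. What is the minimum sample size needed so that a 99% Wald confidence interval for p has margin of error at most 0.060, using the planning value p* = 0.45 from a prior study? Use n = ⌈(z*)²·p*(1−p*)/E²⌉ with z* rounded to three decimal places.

n = 457

For 99% confidence, z* = 2.576.
p*(1−p*) = 0.2475.
Required n before rounding: 6.635776 × 0.2475 / 0.060² = 456.210.
⌈456.210⌉ = 457.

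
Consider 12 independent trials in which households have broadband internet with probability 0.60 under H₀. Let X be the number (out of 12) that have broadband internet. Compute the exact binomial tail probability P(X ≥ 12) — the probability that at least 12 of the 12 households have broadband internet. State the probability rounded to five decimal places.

P = 0.00218

X ~ Binomial(n=12, p=0.60).
P(X ≥ 12) = C(12,12)·0.60^12·0.40^0.
= 0.002177 = 0.00218.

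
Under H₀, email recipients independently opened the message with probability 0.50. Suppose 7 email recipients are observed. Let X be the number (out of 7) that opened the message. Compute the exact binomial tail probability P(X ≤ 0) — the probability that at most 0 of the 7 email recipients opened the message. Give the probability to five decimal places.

X ~ Binomial(n=7, p=0.50).
P(X ≤ 0) = C(7,0)·0.50^0·0.50^7.
= 0.007812 = 0.00781.

P = 0.00781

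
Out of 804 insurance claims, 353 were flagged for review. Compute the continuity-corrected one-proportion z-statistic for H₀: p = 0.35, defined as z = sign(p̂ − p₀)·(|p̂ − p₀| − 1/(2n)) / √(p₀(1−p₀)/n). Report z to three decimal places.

z = 5.257

With x = 353 successes in n = 804, p̂ = 0.43905. p̂ − p₀ = 0.089055.
1/(2n) = 0.000622.
Corrected numerator: |0.089055| − 0.000622 = 0.088433.
SE₀ = √(0.35·0.65/804) = 0.016821.
z = (+)0.088433/0.016821 = 5.257.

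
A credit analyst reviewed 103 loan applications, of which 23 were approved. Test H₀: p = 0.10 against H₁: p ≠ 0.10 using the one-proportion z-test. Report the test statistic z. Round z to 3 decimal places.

z = 4.171

With x = 23 successes in n = 103, p̂ = 0.22330.
Under H₀, SE = √(p₀(1−p₀)/n) = √(0.10·0.90/103) = √0.000873786 = 0.029560.
z = (p̂ − p₀)/SE = (0.22330 − 0.10)/0.029560 = 4.171.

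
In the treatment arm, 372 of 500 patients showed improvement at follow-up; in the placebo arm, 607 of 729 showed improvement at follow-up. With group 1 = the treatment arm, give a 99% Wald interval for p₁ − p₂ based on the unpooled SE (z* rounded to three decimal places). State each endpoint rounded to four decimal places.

p̂₁ = 0.74400, p̂₂ = 0.83265, so the observed difference is -0.08865.
Unpooled SE = √(p̂₁(1−p̂₁)/n₁ + p̂₂(1−p̂₂)/n₂) = √(0.000380928 + 0.000191146) = 0.023918.
z* = 2.576 at the 99% level. Margin of error = 0.06161.
CI: -0.08865 ± 0.06161 = (-0.1503, -0.0270).

(-0.1503, -0.0270)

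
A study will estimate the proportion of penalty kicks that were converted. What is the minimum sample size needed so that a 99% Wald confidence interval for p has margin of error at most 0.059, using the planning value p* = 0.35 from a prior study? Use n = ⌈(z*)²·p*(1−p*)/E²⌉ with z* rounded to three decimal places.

n = 434

z* = 2.576 at the 99% level.
p*(1−p*) = 0.2275.
(z*)²·p*(1−p*)/E² = 6.635776·0.2275/0.003481 = 433.680.
⌈433.680⌉ = 434.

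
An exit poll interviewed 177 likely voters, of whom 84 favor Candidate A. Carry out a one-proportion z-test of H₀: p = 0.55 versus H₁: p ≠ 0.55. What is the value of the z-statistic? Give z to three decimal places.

The sample proportion is 84/177 = 0.47458.
Under H₀, SE = √(p₀(1−p₀)/n) = √(0.55·0.45/177) = √0.001398305 = 0.037394.
Test statistic: z = -0.07542/0.037394 = -2.017.

z = -2.017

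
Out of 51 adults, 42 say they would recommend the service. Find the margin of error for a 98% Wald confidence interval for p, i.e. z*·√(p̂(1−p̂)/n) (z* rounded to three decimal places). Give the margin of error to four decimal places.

ME = 0.1242

The sample proportion is 42/51 = 0.82353.
SE = √(p̂(1−p̂)/n) = √(0.145329/51) = 0.053381.
For 98% confidence, z* = 2.326.
So ME = 0.1242.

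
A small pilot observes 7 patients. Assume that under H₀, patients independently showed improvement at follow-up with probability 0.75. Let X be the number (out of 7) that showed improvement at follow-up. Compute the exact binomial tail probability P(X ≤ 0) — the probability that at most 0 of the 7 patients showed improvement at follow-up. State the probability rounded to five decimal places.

P = 0.00006

X ~ Binomial(n=7, p=0.75).
P(X ≤ 0) = C(7,0)·0.75^0·0.25^7.
= 0.000061 = 0.00006.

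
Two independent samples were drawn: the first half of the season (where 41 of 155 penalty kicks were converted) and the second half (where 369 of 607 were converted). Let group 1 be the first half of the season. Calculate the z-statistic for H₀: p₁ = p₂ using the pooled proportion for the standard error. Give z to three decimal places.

z = -7.654

Sample proportions: p̂₁ = 41/155 = 0.26452 and p̂₂ = 369/607 = 0.60791.
Pooled p̂ = (41+369)/(155+607) = 410/762 = 0.53806.
SE = √[p̂(1−p̂)(1/n₁+1/n₂)] = √[0.53806·0.46194·(1/155+1/607)] ≈ 0.044867.
z = -0.34339/0.044867 = -7.654.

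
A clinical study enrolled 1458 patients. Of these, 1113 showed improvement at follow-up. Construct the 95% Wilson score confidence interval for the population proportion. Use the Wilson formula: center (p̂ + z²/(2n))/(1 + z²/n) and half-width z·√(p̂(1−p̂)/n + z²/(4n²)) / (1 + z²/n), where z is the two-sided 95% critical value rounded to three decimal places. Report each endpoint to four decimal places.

(0.7409, 0.7845)

Here p̂ = 1113/1458 = 0.76337 and z = 1.960 (z² = 3.841600).
1 + z²/n = 1.002635.
Adjusted center: (0.76337 + z²/(2n))/1.002635 = 0.76268.
Radicand: p̂(1−p̂)/n + z²/(4n²) = 0.000123892 + 0.000000452 = 0.000124344.
Half-width = z·√(radicand)/denom = 1.960·0.011151/1.002635 = 0.02180.
CI: 0.76268 ± 0.02180 = (0.7409, 0.7845).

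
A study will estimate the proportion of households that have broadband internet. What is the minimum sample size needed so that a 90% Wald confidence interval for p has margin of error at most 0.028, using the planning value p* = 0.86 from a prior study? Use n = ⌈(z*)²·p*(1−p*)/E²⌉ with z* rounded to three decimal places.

The 90% critical value is z* = 1.645.
p*(1−p*) = 0.86·0.14 = 0.1204.
(z*)²·p*(1−p*)/E² = 2.706025·0.1204/0.000784 = 415.568.
Rounding up, n = 416.

n = 416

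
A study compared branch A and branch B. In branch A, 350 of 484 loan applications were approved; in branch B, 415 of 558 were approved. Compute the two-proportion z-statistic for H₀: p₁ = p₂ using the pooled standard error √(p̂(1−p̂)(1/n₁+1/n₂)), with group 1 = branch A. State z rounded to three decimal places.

z = -0.750

Sample proportions: p̂₁ = 350/484 = 0.72314 and p̂₂ = 415/558 = 0.74373.
Pooled p̂ = (350+415)/(484+558) = 765/1042 = 0.73417.
SE = √[p̂(1−p̂)(1/n₁+1/n₂)] = √[0.73417·0.26583·(1/484+1/558)] ≈ 0.027441.
z = (p̂₁ − p̂₂)/SE = (0.72314 − 0.74373)/0.027441 = -0.02059/0.027441 = -0.750.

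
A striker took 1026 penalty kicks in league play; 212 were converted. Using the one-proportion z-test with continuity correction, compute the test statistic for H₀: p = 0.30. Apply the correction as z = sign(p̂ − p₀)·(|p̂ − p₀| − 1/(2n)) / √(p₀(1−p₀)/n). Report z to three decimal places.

z = -6.492

With x = 212 successes in n = 1026, p̂ = 0.20663. p̂ − p₀ = -0.093372.
Continuity correction 1/(2n) = 1/2052 = 0.000487.
Corrected numerator: |-0.093372| − 0.000487 = 0.092885.
SE₀ = √(0.30·0.70/1026) = 0.014307.
z = (−)0.092885/0.014307 = -6.492.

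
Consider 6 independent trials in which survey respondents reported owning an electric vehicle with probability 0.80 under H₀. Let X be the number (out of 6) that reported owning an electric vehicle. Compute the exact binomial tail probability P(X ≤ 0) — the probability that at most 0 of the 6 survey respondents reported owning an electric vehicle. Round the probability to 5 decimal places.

P = 0.00006

X ~ Binomial(n=6, p=0.80).
P(X ≤ 0) = C(6,0)·0.80^0·0.20^6.
= 0.000064 = 0.00006.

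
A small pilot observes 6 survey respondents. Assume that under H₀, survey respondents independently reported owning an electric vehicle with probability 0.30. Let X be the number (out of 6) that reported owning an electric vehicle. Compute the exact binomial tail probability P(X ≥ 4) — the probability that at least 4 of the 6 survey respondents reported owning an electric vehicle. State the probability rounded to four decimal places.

X ~ Binomial(n=6, p=0.30).
P(X ≥ 4) = C(6,4)·0.30^4·0.70^2 + C(6,5)·0.30^5·0.70^1 + C(6,6)·0.30^6·0.70^0.
= 0.059535 + 0.010206 + 0.000729 = 0.0705.

P = 0.0705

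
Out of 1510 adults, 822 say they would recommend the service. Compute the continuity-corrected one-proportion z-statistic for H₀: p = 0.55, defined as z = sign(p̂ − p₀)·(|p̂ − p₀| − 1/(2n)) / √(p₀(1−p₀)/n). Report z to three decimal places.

With x = 822 successes in n = 1510, p̂ = 0.54437. p̂ − p₀ = -0.005629.
Continuity correction 1/(2n) = 1/3020 = 0.000331.
Corrected numerator: |-0.005629| − 0.000331 = 0.005298.
Under H₀, SE = √(p₀(1−p₀)/n) = √(0.55·0.45/1510) = √0.000163907 = 0.012803.
z = (−)0.005298/0.012803 = -0.414.

z = -0.414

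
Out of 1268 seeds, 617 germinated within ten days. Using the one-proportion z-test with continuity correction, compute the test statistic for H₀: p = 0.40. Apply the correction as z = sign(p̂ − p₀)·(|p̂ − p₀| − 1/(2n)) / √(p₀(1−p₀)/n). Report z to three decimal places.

z = 6.265

The sample proportion is 617/1268 = 0.48659. p̂ − p₀ = 0.086593.
1/(2n) = 0.000394.
Corrected numerator: |0.086593| − 0.000394 = 0.086199.
SE₀ = √(0.40·0.60/1268) = 0.013758.
z = +0.086199/0.013758 = 6.265.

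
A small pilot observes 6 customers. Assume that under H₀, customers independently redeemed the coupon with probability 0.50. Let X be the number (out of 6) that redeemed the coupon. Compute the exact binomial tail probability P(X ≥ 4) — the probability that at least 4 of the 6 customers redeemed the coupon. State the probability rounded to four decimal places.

X is binomial with n = 6 and p = 0.50.
P(X ≥ 4) = C(6,4)·0.50^4·0.50^2 + C(6,5)·0.50^5·0.50^1 + C(6,6)·0.50^6·0.50^0.
= 0.234375 + 0.093750 + 0.015625 = 0.3438.

P = 0.3438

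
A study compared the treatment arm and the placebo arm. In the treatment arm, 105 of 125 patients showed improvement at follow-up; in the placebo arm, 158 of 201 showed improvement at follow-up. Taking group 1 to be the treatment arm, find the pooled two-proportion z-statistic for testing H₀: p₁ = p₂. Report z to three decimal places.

Sample proportions: p̂₁ = 105/125 = 0.84000 and p̂₂ = 158/201 = 0.78607.
Pooled p̂ = (105+158)/(125+201) = 263/326 = 0.80675.
Pooled SE = √[0.1559054·0.01297512] ≈ 0.044977.
z = 0.05393/0.044977 = 1.199.

z = 1.199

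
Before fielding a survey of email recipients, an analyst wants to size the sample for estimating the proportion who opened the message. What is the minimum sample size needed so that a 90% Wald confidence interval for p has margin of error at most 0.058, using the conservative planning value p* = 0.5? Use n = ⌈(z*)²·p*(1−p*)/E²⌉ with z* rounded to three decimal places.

n = 202

The 90% critical value is z* = 1.645.
p*(1−p*) = 0.2500.
Required n before rounding: 2.706025 × 0.2500 / 0.058² = 201.102.
Rounding up, n = 202.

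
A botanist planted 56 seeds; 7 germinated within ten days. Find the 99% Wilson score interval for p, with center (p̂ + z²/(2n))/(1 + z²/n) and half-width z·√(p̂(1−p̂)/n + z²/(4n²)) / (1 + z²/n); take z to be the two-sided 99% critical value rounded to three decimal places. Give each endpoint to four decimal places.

p̂ = 7/56 = 0.12500; z = 2.576, so z² = 6.635776.
1 + z²/n = 1.118496.
Center = (0.12500 + 0.059248)/1.118496 = 0.16473.
Radicand: p̂(1−p̂)/n + z²/(4n²) = 0.001953125 + 0.000529000 = 0.002482125.
Half-width = 2.576·√0.002482125/1.118496 = 0.11474.
So the interval runs from 0.0500 to 0.2795.

(0.0500, 0.2795)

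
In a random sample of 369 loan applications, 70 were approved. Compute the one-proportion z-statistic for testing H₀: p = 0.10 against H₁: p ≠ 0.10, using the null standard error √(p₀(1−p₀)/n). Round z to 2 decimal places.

With x = 70 successes in n = 369, p̂ = 0.18970.
Null standard error: √(0.10·0.90/369) = √0.000243902 = 0.015617.
Test statistic: z = 0.08970/0.015617 = 5.74.

z = 5.74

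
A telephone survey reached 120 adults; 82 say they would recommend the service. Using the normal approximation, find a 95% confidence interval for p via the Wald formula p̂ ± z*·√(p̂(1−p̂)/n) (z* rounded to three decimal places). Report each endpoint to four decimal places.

The sample proportion is 82/120 = 0.68333.
SE(p̂) = √(0.68333·0.31667/120) = 0.042465.
z* = 1.960 at the 95% level.
Margin = 1.960·0.042465 = 0.08323.
So the interval runs from 0.6001 to 0.7666.

(0.6001, 0.7666)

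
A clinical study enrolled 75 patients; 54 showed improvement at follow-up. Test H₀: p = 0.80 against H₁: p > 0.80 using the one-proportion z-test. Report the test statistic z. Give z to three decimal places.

z = -1.732

Sample proportion p̂ = 54/75 = 0.72000.
SE₀ = √(0.80·0.20/75) = 0.046188.
z = (0.72000 − 0.80)/0.046188 = -0.08000/0.046188 = -1.732.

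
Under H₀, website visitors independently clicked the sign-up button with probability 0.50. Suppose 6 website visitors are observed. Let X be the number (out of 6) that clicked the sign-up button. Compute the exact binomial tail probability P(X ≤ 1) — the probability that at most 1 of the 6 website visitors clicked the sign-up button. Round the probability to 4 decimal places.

X is binomial with n = 6 and p = 0.50.
P(X ≤ 1) = C(6,0)·0.50^0·0.50^6 + C(6,1)·0.50^1·0.50^5.
= 0.015625 + 0.093750 = 0.1094.

P = 0.1094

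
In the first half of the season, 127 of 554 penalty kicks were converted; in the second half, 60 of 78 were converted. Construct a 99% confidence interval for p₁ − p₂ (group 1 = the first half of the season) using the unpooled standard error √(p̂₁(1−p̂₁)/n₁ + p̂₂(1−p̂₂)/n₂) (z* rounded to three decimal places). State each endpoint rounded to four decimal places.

p̂₁ = 127/554 = 0.22924, p̂₂ = 60/78 = 0.76923; p̂₁ − p̂₂ = -0.53999.
Unpooled SE = √(p̂₁(1−p̂₁)/n₁ + p̂₂(1−p̂₂)/n₂) = √(0.000318935 + 0.002275831) = 0.050939.
z* = 2.576 at the 99% level. Margin of error = 0.13122.
So the interval runs from -0.6712 to -0.4088.

(-0.6712, -0.4088)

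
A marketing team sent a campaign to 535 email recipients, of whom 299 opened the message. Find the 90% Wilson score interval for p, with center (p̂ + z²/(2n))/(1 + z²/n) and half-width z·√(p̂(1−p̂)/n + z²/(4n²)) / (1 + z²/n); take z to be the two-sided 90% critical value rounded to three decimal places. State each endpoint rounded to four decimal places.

Here p̂ = 299/535 = 0.55888 and z = 1.645 (z² = 2.706025).
1 + z²/n = 1.005058.
Adjusted center: (0.55888 + z²/(2n))/1.005058 = 0.55858.
Radicand: p̂(1−p̂)/n + z²/(4n²) = 0.000460810 + 0.000002364 = 0.000463174.
Half-width = 1.645·√0.000463174/1.005058 = 0.03522.
So the interval runs from 0.5234 to 0.5938.

(0.5234, 0.5938)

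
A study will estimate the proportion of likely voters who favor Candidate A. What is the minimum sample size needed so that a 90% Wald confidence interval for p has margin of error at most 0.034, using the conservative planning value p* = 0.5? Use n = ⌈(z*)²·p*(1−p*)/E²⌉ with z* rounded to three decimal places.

n = 586

For 90% confidence, z* = 1.645.
p*(1−p*) = 0.50·0.50 = 0.2500.
Required n before rounding: 2.706025 × 0.2500 / 0.034² = 585.213.
⌈585.213⌉ = 586.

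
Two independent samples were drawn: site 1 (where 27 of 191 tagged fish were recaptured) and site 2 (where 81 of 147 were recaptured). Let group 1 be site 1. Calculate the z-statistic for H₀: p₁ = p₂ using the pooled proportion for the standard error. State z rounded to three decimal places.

z = -8.007

p̂₁ = 27/191 = 0.14136, p̂₂ = 81/147 = 0.55102.
Pooling: p̂ = 108/338 = 0.31953.
SE = √[p̂(1−p̂)(1/n₁+1/n₂)] = √[0.31953·0.68047·(1/191+1/147)] ≈ 0.051161.
z = (p̂₁ − p̂₂)/SE = (0.14136 − 0.55102)/0.051161 = -0.40966/0.051161 = -8.007.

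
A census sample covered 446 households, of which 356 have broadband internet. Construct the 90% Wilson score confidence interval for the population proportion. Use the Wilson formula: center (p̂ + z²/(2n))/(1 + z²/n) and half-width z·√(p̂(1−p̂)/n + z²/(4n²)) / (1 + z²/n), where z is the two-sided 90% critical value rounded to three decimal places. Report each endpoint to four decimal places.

p̂ = 356/446 = 0.79821; z = 1.645, so z² = 2.706025.
Denominator 1 + z²/n = 1 + 2.706025/446 = 1.006067.
Center = (0.79821 + 0.003034)/1.006067 = 0.79641.
Radicand: p̂(1−p̂)/n + z²/(4n²) = 0.000361150 + 0.000003401 = 0.000364551.
Half-width = 1.645·√0.000364551/1.006067 = 0.03122.
Interval: 0.79641 ± 0.03122 → (0.7652, 0.8276).

(0.7652, 0.8276)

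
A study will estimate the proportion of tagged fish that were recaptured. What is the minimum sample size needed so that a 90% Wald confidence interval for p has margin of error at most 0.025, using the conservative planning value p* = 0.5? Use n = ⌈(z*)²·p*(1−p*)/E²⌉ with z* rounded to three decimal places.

n = 1083

The 90% critical value is z* = 1.645.
p*(1−p*) = 0.50·0.50 = 0.2500.
(z*)²·p*(1−p*)/E² = 2.706025·0.2500/0.000625 = 1082.410.
⌈1082.410⌉ = 1083.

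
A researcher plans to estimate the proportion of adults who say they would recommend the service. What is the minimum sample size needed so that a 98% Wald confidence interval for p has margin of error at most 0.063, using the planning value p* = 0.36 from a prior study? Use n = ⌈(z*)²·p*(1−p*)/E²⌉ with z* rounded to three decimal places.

n = 315

z* = 2.326 at the 98% level.
p*(1−p*) = 0.2304.
(z*)²·p*(1−p*)/E² = 5.410276·0.2304/0.003969 = 314.066.
Rounding up, n = 315.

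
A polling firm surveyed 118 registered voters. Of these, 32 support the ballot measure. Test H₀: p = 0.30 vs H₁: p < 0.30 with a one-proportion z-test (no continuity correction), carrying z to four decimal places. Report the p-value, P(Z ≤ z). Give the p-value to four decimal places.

p-value = 0.2473

p̂ = 32/118 = 0.27119.
Under H₀, SE = √(p₀(1−p₀)/n) = √(0.30·0.70/118) = √0.001779661 = 0.042186.
Test statistic (full precision, shown to 4 dp): z = (32/118 − 0.30)/SE₀ ≈ -0.6830.
From the standard normal, P(Z ≤ z) = 0.2473.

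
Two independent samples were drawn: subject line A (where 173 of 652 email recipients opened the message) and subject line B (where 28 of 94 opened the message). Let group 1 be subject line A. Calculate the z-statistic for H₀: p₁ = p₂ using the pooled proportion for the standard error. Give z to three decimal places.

Sample proportions: p̂₁ = 173/652 = 0.26534 and p̂₂ = 28/94 = 0.29787.
Pooled p̂ = (173+28)/(652+94) = 201/746 = 0.26944.
SE = √[p̂(1−p̂)(1/n₁+1/n₂)] = √[0.26944·0.73056·(1/652+1/94)] ≈ 0.048948.
z = (p̂₁ − p̂₂)/SE = (0.26534 − 0.29787)/0.048948 = -0.03253/0.048948 = -0.665.

z = -0.665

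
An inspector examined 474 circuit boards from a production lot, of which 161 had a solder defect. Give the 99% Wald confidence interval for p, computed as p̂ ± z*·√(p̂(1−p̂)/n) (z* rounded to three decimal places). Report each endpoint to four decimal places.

p̂ = 161/474 = 0.33966.
Standard error of p̂: √(0.224292/474) = √0.000473190 = 0.021753.
z* = 2.576 at the 99% level.
Margin of error: 2.576 × 0.021753 = 0.05604.
Interval: 0.33966 ± 0.05604 → (0.2836, 0.3957).

(0.2836, 0.3957)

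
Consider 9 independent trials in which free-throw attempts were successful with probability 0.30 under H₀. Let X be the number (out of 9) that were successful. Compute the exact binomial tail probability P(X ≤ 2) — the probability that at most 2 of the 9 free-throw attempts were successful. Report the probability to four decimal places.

X is binomial with n = 9 and p = 0.30.
P(X ≤ 2) = C(9,0)·0.30^0·0.70^9 + C(9,1)·0.30^1·0.70^8 + C(9,2)·0.30^2·0.70^7.
= 0.040354 + 0.155650 + 0.266828 = 0.4628.

P = 0.4628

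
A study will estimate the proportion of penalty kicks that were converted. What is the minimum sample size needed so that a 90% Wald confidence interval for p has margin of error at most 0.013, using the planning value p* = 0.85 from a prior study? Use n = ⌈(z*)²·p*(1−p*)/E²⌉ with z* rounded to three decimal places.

For 90% confidence, z* = 1.645.
p*(1−p*) = 0.85·0.15 = 0.1275.
Required n before rounding: 2.706025 × 0.1275 / 0.013² = 2041.528.
Rounding up, n = 2042.

n = 2042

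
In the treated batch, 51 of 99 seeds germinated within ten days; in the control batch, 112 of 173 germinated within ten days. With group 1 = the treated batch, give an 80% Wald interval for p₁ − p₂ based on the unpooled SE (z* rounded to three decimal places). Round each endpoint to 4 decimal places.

p̂₁ = 0.51515, p̂₂ = 0.64740, so the observed difference is -0.13225.
Unpooled SE = √(p̂₁(1−p̂₁)/n₁ + p̂₂(1−p̂₂)/n₂) = √(0.002522934 + 0.001319500) = 0.061987.
The 80% critical value is z* = 1.282. Margin = 1.282·0.061987 = 0.07947.
So the interval runs from -0.2117 to -0.0528.

(-0.2117, -0.0528)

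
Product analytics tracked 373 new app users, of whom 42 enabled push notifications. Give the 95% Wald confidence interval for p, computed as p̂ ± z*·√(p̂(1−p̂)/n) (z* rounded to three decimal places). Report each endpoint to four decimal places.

(0.0805, 0.1447)

With x = 42 successes in n = 373, p̂ = 0.11260.
SE = √(p̂(1−p̂)/n) = √(0.099922/373) = 0.016367.
For 95% confidence, z* = 1.960.
Margin of error: 1.960 × 0.016367 = 0.03208.
Interval: 0.11260 ± 0.03208 → (0.0805, 0.1447).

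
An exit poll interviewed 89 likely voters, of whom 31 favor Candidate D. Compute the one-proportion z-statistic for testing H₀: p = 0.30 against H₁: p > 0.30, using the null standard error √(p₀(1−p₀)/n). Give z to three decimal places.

z = 0.995

Sample proportion p̂ = 31/89 = 0.34831.
Under H₀, SE = √(p₀(1−p₀)/n) = √(0.30·0.70/89) = √0.002359551 = 0.048575.
z = (0.34831 − 0.30)/0.048575 = 0.04831/0.048575 = 0.995.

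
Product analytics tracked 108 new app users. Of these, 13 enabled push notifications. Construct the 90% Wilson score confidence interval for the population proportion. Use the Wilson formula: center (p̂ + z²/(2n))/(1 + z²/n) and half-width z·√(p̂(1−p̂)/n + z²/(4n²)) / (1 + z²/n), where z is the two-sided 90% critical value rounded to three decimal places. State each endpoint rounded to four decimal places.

(0.0779, 0.1814)

Here p̂ = 13/108 = 0.12037 and z = 1.645 (z² = 2.706025).
Denominator 1 + z²/n = 1 + 2.706025/108 = 1.025056.
Adjusted center: (0.12037 + z²/(2n))/1.025056 = 0.12965.
Radicand: p̂(1−p̂)/n + z²/(4n²) = 0.000980383 + 0.000058000 = 0.001038383.
Half-width = z·√(radicand)/denom = 1.645·0.032224/1.025056 = 0.05171.
CI: 0.12965 ± 0.05171 = (0.0779, 0.1814).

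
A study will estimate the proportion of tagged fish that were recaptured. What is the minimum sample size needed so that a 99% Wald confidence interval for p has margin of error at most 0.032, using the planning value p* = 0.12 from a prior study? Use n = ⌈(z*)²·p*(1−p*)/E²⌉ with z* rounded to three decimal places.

n = 685

The 99% critical value is z* = 2.576.
p*(1−p*) = 0.12·0.88 = 0.1056.
(z*)²·p*(1−p*)/E² = 6.635776·0.1056/0.001024 = 684.314.
⌈684.314⌉ = 685.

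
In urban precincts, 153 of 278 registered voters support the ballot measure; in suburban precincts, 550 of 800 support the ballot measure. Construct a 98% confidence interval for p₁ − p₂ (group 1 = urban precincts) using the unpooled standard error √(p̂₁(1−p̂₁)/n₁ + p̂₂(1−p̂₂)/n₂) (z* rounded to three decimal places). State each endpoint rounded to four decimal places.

(-0.2163, -0.0580)

p̂₁ = 153/278 = 0.55036, p̂₂ = 550/800 = 0.68750; p̂₁ − p̂₂ = -0.13714.
SE = √(0.000890158 + 0.000268555) = √0.001158713 = 0.034040.
For 98% confidence, z* = 2.326. Margin = 2.326·0.034040 = 0.07918.
So the interval runs from -0.2163 to -0.0580.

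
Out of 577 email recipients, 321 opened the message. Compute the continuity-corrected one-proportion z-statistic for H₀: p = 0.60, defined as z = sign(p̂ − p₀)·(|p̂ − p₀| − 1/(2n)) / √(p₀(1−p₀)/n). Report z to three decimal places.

With x = 321 successes in n = 577, p̂ = 0.55633. p̂ − p₀ = -0.043674.
Continuity correction 1/(2n) = 1/1154 = 0.000867.
Corrected numerator: |-0.043674| − 0.000867 = 0.042807.
Under H₀, SE = √(p₀(1−p₀)/n) = √(0.60·0.40/577) = √0.000415945 = 0.020395.
z = (−)0.042807/0.020395 = -2.099.

z = -2.099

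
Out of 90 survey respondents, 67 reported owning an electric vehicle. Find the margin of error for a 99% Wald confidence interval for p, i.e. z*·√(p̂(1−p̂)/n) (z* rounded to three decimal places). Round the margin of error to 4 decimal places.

ME = 0.1184

With x = 67 successes in n = 90, p̂ = 0.74444.
Standard error of p̂: √(0.190247/90) = √0.002113855 = 0.045977.
For 99% confidence, z* = 2.576.
ME = 2.576·0.045977 = 0.1184.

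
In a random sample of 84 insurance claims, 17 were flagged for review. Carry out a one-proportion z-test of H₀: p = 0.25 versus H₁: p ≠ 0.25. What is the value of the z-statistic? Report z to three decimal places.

z = -1.008

With x = 17 successes in n = 84, p̂ = 0.20238.
SE₀ = √(0.25·0.75/84) = 0.047246.
z = (0.20238 − 0.25)/0.047246 = -0.04762/0.047246 = -1.008.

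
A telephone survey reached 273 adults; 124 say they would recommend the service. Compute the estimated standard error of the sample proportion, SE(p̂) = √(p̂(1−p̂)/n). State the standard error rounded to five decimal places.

The sample proportion is 124/273 = 0.45421.
p̂(1−p̂) = 0.247903.
Dividing by n and taking the root: √0.000908070 = 0.03013.

SE = 0.03013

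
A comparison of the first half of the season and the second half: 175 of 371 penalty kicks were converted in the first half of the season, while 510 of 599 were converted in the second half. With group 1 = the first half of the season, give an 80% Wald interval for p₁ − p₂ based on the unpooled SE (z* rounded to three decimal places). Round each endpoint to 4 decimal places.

p̂₁ = 175/371 = 0.47170, p̂₂ = 510/599 = 0.85142; p̂₁ − p̂₂ = -0.37972.
Unpooled SE = √(p̂₁(1−p̂₁)/n₁ + p̂₂(1−p̂₂)/n₂) = √(0.000671695 + 0.000211193) = 0.029713.
For 80% confidence, z* = 1.282. Margin of error = 0.03809.
So the interval runs from -0.4178 to -0.3416.

(-0.4178, -0.3416)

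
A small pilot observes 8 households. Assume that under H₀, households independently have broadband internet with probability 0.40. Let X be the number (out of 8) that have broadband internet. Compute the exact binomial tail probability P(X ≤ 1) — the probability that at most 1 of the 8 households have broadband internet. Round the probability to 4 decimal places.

X is binomial with n = 8 and p = 0.40.
P(X ≤ 1) = C(8,0)·0.40^0·0.60^8 + C(8,1)·0.40^1·0.60^7.
= 0.016796 + 0.089580 = 0.1064.

P = 0.1064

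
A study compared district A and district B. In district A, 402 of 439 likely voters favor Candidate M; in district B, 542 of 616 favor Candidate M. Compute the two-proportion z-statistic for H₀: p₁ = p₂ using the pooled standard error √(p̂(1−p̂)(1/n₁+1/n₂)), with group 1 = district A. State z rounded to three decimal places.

z = 1.871

Sample proportions: p̂₁ = 402/439 = 0.91572 and p̂₂ = 542/616 = 0.87987.
Pooled p̂ = (402+542)/(439+616) = 944/1055 = 0.89479.
SE = √[p̂(1−p̂)(1/n₁+1/n₂)] = √[0.89479·0.10521·(1/439+1/616)] ≈ 0.019165.
z = 0.03585/0.019165 = 1.871.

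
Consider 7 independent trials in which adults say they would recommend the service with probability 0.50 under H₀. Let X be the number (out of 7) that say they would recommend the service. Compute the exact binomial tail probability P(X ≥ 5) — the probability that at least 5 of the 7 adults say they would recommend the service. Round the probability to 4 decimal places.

P = 0.2266

X ~ Binomial(n=7, p=0.50).
P(X ≥ 5) = C(7,5)·0.50^5·0.50^2 + C(7,6)·0.50^6·0.50^1 + C(7,7)·0.50^7·0.50^0.
= 0.164062 + 0.054688 + 0.007812 = 0.2266.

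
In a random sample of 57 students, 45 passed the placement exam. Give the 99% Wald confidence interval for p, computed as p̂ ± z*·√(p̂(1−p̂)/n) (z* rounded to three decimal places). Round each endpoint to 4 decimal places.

(0.6504, 0.9286)

p̂ = 45/57 = 0.78947.
SE(p̂) = √(0.78947·0.21053/57) = 0.053999.
For 99% confidence, z* = 2.576.
Margin of error: 2.576 × 0.053999 = 0.13910.
CI: 0.78947 ± 0.13910 = (0.6504, 0.9286).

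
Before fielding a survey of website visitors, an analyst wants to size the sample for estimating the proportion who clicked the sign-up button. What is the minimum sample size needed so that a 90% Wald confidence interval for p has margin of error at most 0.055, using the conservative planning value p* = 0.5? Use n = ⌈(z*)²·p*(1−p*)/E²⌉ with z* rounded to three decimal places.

n = 224

For 90% confidence, z* = 1.645.
p*(1−p*) = 0.50·0.50 = 0.2500.
(z*)²·p*(1−p*)/E² = 2.706025·0.2500/0.003025 = 223.638.
⌈223.638⌉ = 224.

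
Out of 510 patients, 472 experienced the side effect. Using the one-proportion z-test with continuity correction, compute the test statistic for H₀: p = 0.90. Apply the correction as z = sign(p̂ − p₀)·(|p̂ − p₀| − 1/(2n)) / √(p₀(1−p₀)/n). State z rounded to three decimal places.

p̂ = 472/510 = 0.92549. p̂ − p₀ = 0.025490.
Continuity correction 1/(2n) = 1/1020 = 0.000980.
Corrected numerator: |0.025490| − 0.000980 = 0.024510.
Null standard error: √(0.90·0.10/510) = √0.000176471 = 0.013284.
z = +0.024510/0.013284 = 1.845.

z = 1.845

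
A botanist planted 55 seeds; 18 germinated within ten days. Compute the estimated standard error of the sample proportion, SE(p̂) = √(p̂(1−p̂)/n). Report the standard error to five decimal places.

SE = 0.06327

p̂ = 18/55 = 0.32727.
p̂(1−p̂) = 0.220164.
SE = √(0.220164/55) = √0.004002982 = 0.06327.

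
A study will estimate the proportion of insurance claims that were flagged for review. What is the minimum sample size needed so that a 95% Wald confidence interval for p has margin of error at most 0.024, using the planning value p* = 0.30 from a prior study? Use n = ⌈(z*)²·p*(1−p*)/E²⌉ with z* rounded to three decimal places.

n = 1401

The 95% critical value is z* = 1.960.
p*(1−p*) = 0.30·0.70 = 0.2100.
(z*)²·p*(1−p*)/E² = 3.841600·0.2100/0.000576 = 1400.583.
Rounding up, n = 1401.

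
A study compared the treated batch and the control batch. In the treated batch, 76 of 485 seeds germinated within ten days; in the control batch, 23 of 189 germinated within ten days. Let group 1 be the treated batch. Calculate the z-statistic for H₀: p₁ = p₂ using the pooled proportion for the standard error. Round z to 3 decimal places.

z = 1.153

p̂₁ = 76/485 = 0.15670, p̂₂ = 23/189 = 0.12169.
Pooled p̂ = (76+23)/(485+189) = 99/674 = 0.14688.
Pooled SE = √[0.1253093·0.00735286] ≈ 0.030354.
z = 0.03501/0.030354 = 1.153.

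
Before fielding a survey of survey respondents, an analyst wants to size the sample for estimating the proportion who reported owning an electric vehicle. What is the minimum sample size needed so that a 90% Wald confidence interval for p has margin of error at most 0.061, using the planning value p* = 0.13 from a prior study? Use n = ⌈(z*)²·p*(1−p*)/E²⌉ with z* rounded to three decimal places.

n = 83

z* = 1.645 at the 90% level.
p*(1−p*) = 0.13·0.87 = 0.1131.
Required n before rounding: 2.706025 × 0.1131 / 0.061² = 82.250.
⌈82.250⌉ = 83.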